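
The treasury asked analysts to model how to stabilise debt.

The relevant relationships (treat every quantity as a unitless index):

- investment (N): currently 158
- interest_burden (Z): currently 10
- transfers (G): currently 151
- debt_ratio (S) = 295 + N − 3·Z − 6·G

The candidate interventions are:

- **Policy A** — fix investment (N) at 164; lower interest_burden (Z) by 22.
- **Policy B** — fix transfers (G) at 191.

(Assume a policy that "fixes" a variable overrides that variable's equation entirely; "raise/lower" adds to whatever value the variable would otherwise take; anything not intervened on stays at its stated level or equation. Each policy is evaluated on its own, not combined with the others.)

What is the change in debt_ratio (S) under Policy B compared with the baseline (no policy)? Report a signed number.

Baseline:
  N = 158
  Z = 10
  G = 151
  S = 295 + 158 − 3·10 − 6·151 = -483
Policy B (G := 191):
  N = 158
  Z = 10
  G = 191
  S = 295 + 158 − 3·10 − 6·191 = -723
Change in S: -723 − (-483) = -240

-240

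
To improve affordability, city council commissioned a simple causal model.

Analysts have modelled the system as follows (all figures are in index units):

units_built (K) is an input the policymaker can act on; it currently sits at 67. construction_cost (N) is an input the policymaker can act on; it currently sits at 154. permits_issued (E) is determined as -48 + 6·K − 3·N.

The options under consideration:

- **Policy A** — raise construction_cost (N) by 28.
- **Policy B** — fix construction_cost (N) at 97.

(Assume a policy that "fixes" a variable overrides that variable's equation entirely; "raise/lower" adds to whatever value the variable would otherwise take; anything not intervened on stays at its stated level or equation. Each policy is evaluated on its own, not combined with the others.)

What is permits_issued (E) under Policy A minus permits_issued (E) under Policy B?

-255

Policy A (N + 28):
  K = 67
  N = 154 + 28 = 182
  E = -48 + 6·67 − 3·182 = -192
Policy B (N := 97):
  K = 67
  N = 97
  E = -48 + 6·67 − 3·97 = 63
E: -192 − 63 = -255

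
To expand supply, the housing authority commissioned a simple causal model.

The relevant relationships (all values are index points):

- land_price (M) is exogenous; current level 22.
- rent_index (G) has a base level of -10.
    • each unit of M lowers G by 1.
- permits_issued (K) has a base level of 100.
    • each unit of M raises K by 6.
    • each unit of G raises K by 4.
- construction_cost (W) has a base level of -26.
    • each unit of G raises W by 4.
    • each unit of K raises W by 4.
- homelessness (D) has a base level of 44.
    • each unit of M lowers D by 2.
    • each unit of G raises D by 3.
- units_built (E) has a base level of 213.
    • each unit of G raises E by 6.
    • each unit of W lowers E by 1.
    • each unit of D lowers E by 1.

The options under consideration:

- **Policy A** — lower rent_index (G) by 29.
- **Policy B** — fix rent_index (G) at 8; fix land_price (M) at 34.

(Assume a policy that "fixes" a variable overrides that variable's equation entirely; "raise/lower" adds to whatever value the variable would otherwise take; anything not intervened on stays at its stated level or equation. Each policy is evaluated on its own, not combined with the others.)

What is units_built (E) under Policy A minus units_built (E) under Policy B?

Policy A (G − 29):
  M = 22
  G = -10 − 22 (−29 from intervention) = -61
  K = 100 + 6·22 + 4·(-61) = -12
  W = -26 + 4·(-61) + 4·(-12) = -318
  D = 44 − 2·22 + 3·(-61) = -183
  E = 213 + 6·(-61) − (-318) − (-183) = 348
Policy B (G := 8, M := 34):
  M = 34
  G = 8
  K = 100 + 6·34 + 4·8 = 336
  W = -26 + 4·8 + 4·336 = 1350
  D = 44 − 2·34 + 3·8 = 0
  E = 213 + 6·8 − 1350 − 0 = -1089
E: 348 − (-1089) = 1437

1437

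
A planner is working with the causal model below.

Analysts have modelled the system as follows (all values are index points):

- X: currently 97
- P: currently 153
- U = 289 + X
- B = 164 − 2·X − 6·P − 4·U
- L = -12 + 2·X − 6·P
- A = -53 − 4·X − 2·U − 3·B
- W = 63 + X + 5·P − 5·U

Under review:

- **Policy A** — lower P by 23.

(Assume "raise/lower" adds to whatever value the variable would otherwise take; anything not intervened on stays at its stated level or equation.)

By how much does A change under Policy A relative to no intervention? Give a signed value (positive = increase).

Baseline:
  X = 97
  P = 153
  U = 289 + 97 = 386
  B = 164 − 2·97 − 6·153 − 4·386 = -2492
  A = -53 − 4·97 − 2·386 − 3·(-2492) = 6263
Policy A (P − 23):
  X = 97
  P = 153 − 23 = 130
  U = 289 + 97 = 386
  B = 164 − 2·97 − 6·130 − 4·386 = -2354
  A = -53 − 4·97 − 2·386 − 3·(-2354) = 5849
Change in A: 5849 − 6263 = -414

-414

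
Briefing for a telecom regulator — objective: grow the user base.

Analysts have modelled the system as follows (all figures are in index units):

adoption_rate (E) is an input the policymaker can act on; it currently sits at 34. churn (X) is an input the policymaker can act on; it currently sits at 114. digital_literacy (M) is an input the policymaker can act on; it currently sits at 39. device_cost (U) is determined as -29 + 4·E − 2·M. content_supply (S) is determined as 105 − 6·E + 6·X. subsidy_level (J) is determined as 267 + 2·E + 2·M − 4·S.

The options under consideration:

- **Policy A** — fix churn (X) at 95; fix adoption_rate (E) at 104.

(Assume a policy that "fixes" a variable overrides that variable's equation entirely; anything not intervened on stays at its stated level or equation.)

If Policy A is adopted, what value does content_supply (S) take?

Policy A (X := 95, E := 104):
  E = 104
  X = 95
  S = 105 − 6·104 + 6·95 = 51

51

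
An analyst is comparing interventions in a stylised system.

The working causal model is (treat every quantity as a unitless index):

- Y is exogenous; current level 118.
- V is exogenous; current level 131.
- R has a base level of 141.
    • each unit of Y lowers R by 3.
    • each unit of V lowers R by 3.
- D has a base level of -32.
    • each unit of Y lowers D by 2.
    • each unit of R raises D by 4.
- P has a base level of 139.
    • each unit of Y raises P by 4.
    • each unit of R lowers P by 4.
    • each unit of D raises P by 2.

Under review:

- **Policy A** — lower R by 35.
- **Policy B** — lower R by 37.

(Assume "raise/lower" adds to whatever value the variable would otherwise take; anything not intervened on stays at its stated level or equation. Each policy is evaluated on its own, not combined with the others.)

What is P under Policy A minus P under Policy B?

8

Policy A (R − 35):
  Y = 118
  V = 131
  R = 141 − 3·118 − 3·131 (−35 from intervention) = -641
  D = -32 − 2·118 + 4·(-641) = -2832
  P = 139 + 4·118 − 4·(-641) + 2·(-2832) = -2489
Policy B (R − 37):
  Y = 118
  V = 131
  R = 141 − 3·118 − 3·131 (−37 from intervention) = -643
  D = -32 − 2·118 + 4·(-643) = -2840
  P = 139 + 4·118 − 4·(-643) + 2·(-2840) = -2497
P: -2489 − (-2497) = 8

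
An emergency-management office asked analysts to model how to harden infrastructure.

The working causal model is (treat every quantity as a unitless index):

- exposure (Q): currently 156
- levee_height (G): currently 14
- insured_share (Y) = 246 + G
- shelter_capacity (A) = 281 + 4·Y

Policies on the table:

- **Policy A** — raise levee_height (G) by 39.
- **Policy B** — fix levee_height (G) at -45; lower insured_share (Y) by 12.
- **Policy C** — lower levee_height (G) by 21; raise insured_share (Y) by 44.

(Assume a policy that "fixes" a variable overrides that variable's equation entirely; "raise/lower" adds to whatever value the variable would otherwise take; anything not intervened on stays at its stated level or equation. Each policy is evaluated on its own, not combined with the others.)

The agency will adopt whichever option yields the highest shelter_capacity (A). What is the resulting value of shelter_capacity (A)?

1477

Policy A (G + 39):
  G = 14 + 39 = 53
  Y = 246 + 53 = 299
  A = 281 + 4·299 = 1477
Policy B (G := -45, Y − 12):
  G = -45
  Y = 246 + (-45) (−12 from intervention) = 189
  A = 281 + 4·189 = 1037
Policy C (G − 21, Y + 44):
  G = 14 − 21 = -7
  Y = 246 + (-7) (+44 from intervention) = 283
  A = 281 + 4·283 = 1413
Comparing — Policy A: A=1477, Policy B: A=1037, Policy C: A=1413. Highest is 1477 (Policy A).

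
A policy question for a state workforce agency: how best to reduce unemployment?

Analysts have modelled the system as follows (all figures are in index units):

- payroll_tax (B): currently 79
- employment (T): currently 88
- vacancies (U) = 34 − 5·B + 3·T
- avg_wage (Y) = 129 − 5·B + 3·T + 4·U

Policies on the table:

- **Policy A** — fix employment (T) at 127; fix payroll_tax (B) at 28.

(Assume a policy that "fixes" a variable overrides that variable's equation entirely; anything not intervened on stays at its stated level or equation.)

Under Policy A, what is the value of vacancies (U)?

Policy A (T := 127, B := 28):
  B = 28
  T = 127
  U = 34 − 5·28 + 3·127 = 275

275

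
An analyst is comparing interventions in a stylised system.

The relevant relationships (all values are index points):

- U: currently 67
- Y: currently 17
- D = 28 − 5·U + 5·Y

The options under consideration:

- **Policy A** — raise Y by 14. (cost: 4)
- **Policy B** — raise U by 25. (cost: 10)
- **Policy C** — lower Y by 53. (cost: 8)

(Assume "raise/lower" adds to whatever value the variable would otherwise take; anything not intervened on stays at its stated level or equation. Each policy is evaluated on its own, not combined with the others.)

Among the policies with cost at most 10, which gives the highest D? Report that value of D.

-152

Policy A (Y + 14):
  U = 67
  Y = 17 + 14 = 31
  D = 28 − 5·67 + 5·31 = -152
Policy B (U + 25):
  U = 67 + 25 = 92
  Y = 17
  D = 28 − 5·92 + 5·17 = -347
Policy C (Y − 53):
  U = 67
  Y = 17 − 53 = -36
  D = 28 − 5·67 + 5·(-36) = -487
Comparing — Policy A: D=-152, Policy B: D=-347, Policy C: D=-487. Highest is -152 (Policy A).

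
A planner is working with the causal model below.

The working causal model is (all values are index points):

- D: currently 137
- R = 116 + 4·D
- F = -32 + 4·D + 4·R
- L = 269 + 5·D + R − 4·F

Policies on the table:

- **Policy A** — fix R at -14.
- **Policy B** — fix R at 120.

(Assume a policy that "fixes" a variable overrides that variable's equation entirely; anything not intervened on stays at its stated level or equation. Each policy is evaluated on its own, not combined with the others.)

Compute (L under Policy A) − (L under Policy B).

Policy A (R := -14):
  D = 137
  R = -14
  F = -32 + 4·137 + 4·(-14) = 460
  L = 269 + 5·137 + (-14) − 4·460 = -900
Policy B (R := 120):
  D = 137
  R = 120
  F = -32 + 4·137 + 4·120 = 996
  L = 269 + 5·137 + 120 − 4·996 = -2910
L: -900 − (-2910) = 2010

2010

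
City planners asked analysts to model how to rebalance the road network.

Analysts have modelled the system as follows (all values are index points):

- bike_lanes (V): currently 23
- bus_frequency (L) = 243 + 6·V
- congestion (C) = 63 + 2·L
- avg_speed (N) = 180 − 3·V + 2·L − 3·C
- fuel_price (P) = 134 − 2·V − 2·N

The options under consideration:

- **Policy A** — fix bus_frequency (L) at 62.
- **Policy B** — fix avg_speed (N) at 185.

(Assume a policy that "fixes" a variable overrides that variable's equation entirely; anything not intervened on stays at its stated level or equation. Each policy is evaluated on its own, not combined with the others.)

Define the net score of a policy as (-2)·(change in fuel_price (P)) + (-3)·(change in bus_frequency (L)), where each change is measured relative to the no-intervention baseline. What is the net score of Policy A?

6061

Baseline:
  V = 23
  L = 243 + 6·23 = 381
  C = 63 + 2·381 = 825
  N = 180 − 3·23 + 2·381 − 3·825 = -1602
  P = 134 − 2·23 − 2·(-1602) = 3292
Policy A (L := 62):
  V = 23
  L = 62
  C = 63 + 2·62 = 187
  N = 180 − 3·23 + 2·62 − 3·187 = -326
  P = 134 − 2·23 − 2·(-326) = 740
ΔP = 740 − 3292 = -2552; ΔL = 62 − 381 = -319
Score = (-2)·(-2552) + (-3)·(-319) = 6061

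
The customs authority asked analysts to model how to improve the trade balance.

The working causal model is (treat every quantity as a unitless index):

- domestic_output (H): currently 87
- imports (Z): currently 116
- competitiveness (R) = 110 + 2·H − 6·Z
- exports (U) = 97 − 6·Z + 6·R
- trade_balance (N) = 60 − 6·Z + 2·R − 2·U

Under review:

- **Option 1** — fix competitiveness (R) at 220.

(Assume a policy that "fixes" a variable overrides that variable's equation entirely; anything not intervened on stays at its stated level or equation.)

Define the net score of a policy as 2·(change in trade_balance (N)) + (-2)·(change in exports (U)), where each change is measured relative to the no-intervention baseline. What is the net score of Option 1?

Baseline:
  H = 87
  Z = 116
  R = 110 + 2·87 − 6·116 = -412
  U = 97 − 6·116 + 6·(-412) = -3071
  N = 60 − 6·116 + 2·(-412) − 2·(-3071) = 4682
Option 1 (R := 220):
  H = 87
  Z = 116
  R = 220
  U = 97 − 6·116 + 6·220 = 721
  N = 60 − 6·116 + 2·220 − 2·721 = -1638
ΔN = -1638 − 4682 = -6320; ΔU = 721 − (-3071) = 3792
Score = 2·(-6320) + (-2)·3792 = -20224

-20224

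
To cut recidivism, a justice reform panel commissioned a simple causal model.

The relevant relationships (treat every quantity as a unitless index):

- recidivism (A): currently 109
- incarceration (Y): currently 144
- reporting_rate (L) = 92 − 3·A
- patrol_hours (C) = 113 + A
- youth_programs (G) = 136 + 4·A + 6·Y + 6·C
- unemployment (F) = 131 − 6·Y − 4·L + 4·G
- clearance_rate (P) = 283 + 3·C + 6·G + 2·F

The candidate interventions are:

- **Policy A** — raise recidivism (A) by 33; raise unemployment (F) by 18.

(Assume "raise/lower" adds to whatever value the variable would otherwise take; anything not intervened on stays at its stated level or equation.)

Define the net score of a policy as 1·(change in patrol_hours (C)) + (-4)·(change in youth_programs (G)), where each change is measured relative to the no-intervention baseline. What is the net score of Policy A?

-1287

Baseline:
  A = 109
  Y = 144
  C = 113 + 109 = 222
  G = 136 + 4·109 + 6·144 + 6·222 = 2768
Policy A (A + 33, F + 18):
  A = 109 + 33 = 142
  Y = 144
  C = 113 + 142 = 255
  G = 136 + 4·142 + 6·144 + 6·255 = 3098
ΔC = 255 − 222 = 33; ΔG = 3098 − 2768 = 330
Score = 1·33 + (-4)·330 = -1287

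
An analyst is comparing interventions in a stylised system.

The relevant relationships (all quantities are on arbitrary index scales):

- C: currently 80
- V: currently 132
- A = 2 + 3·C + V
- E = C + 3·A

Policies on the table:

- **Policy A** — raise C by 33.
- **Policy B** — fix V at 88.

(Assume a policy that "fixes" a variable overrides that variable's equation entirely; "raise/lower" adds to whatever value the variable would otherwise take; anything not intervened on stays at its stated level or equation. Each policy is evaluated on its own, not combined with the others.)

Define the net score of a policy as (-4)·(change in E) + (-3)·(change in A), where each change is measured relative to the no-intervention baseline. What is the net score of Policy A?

Baseline:
  C = 80
  V = 132
  A = 2 + 3·80 + 132 = 374
  E = 0 + 80 + 3·374 = 1202
Policy A (C + 33):
  C = 80 + 33 = 113
  V = 132
  A = 2 + 3·113 + 132 = 473
  E = 0 + 113 + 3·473 = 1532
ΔE = 1532 − 1202 = 330; ΔA = 473 − 374 = 99
Score = (-4)·330 + (-3)·99 = -1617

-1617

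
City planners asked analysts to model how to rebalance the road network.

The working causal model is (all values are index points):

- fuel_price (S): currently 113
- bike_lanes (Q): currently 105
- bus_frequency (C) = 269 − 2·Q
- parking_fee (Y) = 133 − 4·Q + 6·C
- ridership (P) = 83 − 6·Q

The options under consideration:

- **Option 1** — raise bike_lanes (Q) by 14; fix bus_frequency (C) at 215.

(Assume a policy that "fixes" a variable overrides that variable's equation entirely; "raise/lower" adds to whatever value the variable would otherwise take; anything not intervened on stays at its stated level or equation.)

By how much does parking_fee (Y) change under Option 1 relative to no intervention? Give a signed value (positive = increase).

880

Baseline:
  Q = 105
  C = 269 − 2·105 = 59
  Y = 133 − 4·105 + 6·59 = 67
Option 1 (Q + 14, C := 215):
  Q = 105 + 14 = 119
  C = 215
  Y = 133 − 4·119 + 6·215 = 947
Change in Y: 947 − 67 = 880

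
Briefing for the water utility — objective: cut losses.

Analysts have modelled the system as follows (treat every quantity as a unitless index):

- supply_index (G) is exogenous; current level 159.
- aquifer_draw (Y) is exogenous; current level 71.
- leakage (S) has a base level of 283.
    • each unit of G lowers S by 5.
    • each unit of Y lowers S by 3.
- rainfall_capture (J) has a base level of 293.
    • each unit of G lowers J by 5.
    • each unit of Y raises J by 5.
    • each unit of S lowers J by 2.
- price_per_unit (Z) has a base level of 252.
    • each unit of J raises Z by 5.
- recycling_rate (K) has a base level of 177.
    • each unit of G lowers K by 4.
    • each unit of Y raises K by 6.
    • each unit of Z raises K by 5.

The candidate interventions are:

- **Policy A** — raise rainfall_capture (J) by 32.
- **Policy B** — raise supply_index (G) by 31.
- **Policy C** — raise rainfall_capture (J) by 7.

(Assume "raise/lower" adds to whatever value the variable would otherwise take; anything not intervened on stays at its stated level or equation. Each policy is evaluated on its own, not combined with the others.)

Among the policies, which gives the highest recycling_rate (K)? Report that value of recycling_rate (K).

Policy A (J + 32):
  G = 159
  Y = 71
  S = 283 − 5·159 − 3·71 = -725
  J = 293 − 5·159 + 5·71 − 2·(-725) (+32 from intervention) = 1335
  Z = 252 + 5·1335 = 6927
  K = 177 − 4·159 + 6·71 + 5·6927 = 34602
Policy B (G + 31):
  G = 159 + 31 = 190
  Y = 71
  S = 283 − 5·190 − 3·71 = -880
  J = 293 − 5·190 + 5·71 − 2·(-880) = 1458
  Z = 252 + 5·1458 = 7542
  K = 177 − 4·190 + 6·71 + 5·7542 = 37553
Policy C (J + 7):
  G = 159
  Y = 71
  S = 283 − 5·159 − 3·71 = -725
  J = 293 − 5·159 + 5·71 − 2·(-725) (+7 from intervention) = 1310
  Z = 252 + 5·1310 = 6802
  K = 177 − 4·159 + 6·71 + 5·6802 = 33977
Comparing — Policy A: K=34602, Policy B: K=37553, Policy C: K=33977. Highest is 37553 (Policy B).

37553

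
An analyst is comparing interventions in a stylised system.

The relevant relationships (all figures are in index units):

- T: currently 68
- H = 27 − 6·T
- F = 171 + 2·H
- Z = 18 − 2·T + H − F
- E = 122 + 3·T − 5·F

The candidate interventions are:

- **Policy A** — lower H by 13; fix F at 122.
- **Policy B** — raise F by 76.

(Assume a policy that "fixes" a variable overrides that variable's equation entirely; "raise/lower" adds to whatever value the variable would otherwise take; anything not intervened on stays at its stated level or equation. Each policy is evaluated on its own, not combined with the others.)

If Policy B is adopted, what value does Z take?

16

Policy B (F + 76):
  T = 68
  H = 27 − 6·68 = -381
  F = 171 + 2·(-381) (+76 from intervention) = -515
  Z = 18 − 2·68 + (-381) − (-515) = 16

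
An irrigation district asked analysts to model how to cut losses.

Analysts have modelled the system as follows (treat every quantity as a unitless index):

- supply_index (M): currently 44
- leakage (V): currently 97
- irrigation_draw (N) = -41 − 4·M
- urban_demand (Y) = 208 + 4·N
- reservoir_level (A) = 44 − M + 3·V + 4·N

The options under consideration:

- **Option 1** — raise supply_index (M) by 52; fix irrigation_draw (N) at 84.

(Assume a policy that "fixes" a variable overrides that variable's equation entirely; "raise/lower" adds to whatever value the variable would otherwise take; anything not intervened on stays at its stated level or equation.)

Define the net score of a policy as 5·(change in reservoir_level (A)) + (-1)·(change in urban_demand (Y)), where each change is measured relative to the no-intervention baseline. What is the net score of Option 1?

Baseline:
  M = 44
  V = 97
  N = -41 − 4·44 = -217
  Y = 208 + 4·(-217) = -660
  A = 44 − 44 + 3·97 + 4·(-217) = -577
Option 1 (M + 52, N := 84):
  M = 44 + 52 = 96
  V = 97
  N = 84
  Y = 208 + 4·84 = 544
  A = 44 − 96 + 3·97 + 4·84 = 575
ΔA = 575 − (-577) = 1152; ΔY = 544 − (-660) = 1204
Score = 5·1152 + (-1)·1204 = 4556

4556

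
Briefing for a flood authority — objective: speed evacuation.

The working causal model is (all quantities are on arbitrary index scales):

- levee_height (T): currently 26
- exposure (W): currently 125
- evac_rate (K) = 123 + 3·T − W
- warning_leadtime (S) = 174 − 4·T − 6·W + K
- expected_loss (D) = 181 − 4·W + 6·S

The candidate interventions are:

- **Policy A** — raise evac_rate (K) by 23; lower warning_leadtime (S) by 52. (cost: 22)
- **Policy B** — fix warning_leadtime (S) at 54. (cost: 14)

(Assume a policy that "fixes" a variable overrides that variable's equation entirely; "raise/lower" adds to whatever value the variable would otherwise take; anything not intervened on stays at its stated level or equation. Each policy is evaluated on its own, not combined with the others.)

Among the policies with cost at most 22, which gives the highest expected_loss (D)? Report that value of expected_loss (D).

Policy A (K + 23, S − 52):
  T = 26
  W = 125
  K = 123 + 3·26 − 125 (+23 from intervention) = 99
  S = 174 − 4·26 − 6·125 + 99 (−52 from intervention) = -633
  D = 181 − 4·125 + 6·(-633) = -4117
Policy B (S := 54):
  T = 26
  W = 125
  K = 123 + 3·26 − 125 = 76
  S = 54
  D = 181 − 4·125 + 6·54 = 5
Comparing — Policy A: D=-4117, Policy B: D=5. Highest is 5 (Policy B).

5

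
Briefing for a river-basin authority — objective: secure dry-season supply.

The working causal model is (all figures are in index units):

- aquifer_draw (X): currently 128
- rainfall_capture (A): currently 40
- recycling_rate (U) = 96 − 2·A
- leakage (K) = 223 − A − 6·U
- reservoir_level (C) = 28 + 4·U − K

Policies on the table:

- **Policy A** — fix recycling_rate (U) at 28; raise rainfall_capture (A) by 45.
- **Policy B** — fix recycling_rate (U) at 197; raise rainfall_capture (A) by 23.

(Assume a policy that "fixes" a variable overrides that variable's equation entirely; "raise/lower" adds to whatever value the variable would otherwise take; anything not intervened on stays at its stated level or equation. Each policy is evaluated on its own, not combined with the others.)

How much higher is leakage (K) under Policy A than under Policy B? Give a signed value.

Policy A (U := 28, A + 45):
  A = 40 + 45 = 85
  U = 28
  K = 223 − 85 − 6·28 = -30
Policy B (U := 197, A + 23):
  A = 40 + 23 = 63
  U = 197
  K = 223 − 63 − 6·197 = -1022
K: -30 − (-1022) = 992

992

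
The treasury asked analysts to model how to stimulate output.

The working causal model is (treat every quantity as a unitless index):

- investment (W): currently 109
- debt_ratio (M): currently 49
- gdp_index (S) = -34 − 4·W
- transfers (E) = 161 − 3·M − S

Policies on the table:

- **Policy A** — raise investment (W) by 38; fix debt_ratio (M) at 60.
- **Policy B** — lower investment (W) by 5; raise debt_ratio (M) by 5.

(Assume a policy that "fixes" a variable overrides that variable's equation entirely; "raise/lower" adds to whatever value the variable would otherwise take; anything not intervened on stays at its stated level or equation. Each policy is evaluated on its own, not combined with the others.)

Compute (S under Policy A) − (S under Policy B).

-172

Policy A (W + 38, M := 60):
  W = 109 + 38 = 147
  S = -34 − 4·147 = -622
Policy B (W − 5, M + 5):
  W = 109 − 5 = 104
  S = -34 − 4·104 = -450
S: -622 − (-450) = -172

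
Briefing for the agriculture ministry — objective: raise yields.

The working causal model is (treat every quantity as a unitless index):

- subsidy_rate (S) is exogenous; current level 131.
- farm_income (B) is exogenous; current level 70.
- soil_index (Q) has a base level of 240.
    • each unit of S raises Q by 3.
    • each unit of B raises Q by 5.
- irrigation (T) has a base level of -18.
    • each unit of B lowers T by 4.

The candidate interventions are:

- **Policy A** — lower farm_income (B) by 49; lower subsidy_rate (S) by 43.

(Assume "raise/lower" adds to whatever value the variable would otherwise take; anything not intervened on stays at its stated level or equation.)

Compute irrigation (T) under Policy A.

-102

Policy A (B − 49, S − 43):
  B = 70 − 49 = 21
  T = -18 − 4·21 = -102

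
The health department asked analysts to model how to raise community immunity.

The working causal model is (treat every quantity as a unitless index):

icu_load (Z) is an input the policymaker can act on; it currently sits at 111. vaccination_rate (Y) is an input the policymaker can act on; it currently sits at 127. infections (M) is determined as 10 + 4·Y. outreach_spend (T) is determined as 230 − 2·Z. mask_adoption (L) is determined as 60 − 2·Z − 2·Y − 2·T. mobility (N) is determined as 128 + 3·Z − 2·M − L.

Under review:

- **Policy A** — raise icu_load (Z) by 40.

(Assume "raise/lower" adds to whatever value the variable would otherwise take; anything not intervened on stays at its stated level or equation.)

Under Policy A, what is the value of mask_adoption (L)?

-352

Policy A (Z + 40):
  Z = 111 + 40 = 151
  Y = 127
  T = 230 − 2·151 = -72
  L = 60 − 2·151 − 2·127 − 2·(-72) = -352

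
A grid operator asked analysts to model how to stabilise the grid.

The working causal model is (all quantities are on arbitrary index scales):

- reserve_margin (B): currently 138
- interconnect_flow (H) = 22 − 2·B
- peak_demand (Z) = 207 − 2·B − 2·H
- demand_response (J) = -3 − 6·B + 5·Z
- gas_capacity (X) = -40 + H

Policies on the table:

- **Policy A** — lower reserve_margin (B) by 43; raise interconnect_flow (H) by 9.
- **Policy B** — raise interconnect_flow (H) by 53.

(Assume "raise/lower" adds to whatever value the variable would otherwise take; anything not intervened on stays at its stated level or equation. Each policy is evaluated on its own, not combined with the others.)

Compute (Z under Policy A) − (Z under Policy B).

2

Policy A (B − 43, H + 9):
  B = 138 − 43 = 95
  H = 22 − 2·95 (+9 from intervention) = -159
  Z = 207 − 2·95 − 2·(-159) = 335
Policy B (H + 53):
  B = 138
  H = 22 − 2·138 (+53 from intervention) = -201
  Z = 207 − 2·138 − 2·(-201) = 333
Z: 335 − 333 = 2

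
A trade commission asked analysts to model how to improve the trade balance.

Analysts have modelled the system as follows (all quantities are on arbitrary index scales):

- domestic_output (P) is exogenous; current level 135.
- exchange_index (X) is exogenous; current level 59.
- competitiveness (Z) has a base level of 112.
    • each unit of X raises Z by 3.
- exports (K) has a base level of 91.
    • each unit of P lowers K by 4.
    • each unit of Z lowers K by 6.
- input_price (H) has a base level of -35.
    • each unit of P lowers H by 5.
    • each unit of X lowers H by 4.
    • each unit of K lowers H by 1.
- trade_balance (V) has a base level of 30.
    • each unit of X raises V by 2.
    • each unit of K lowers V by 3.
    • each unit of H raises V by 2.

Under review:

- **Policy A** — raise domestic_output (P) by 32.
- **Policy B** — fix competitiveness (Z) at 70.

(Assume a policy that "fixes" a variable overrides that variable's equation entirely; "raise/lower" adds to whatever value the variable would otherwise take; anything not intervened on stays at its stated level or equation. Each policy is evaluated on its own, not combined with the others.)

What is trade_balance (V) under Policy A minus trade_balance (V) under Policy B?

6890

Policy A (P + 32):
  P = 135 + 32 = 167
  X = 59
  Z = 112 + 3·59 = 289
  K = 91 − 4·167 − 6·289 = -2311
  H = -35 − 5·167 − 4·59 − (-2311) = 1205
  V = 30 + 2·59 − 3·(-2311) + 2·1205 = 9491
Policy B (Z := 70):
  P = 135
  X = 59
  Z = 70
  K = 91 − 4·135 − 6·70 = -869
  H = -35 − 5·135 − 4·59 − (-869) = -77
  V = 30 + 2·59 − 3·(-869) + 2·(-77) = 2601
V: 9491 − 2601 = 6890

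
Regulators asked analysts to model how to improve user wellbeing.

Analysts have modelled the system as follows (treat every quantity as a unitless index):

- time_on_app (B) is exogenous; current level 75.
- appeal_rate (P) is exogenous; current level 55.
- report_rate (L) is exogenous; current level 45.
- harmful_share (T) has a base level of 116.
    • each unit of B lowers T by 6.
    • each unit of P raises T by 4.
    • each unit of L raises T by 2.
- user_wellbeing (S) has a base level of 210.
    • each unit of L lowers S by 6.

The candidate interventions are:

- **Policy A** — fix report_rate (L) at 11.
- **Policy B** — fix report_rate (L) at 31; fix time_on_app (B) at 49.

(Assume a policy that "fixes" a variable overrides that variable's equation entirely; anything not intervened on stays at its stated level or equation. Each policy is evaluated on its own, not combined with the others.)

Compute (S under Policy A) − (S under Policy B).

Policy A (L := 11):
  L = 11
  S = 210 − 6·11 = 144
Policy B (L := 31, B := 49):
  L = 31
  S = 210 − 6·31 = 24
S: 144 − 24 = 120

120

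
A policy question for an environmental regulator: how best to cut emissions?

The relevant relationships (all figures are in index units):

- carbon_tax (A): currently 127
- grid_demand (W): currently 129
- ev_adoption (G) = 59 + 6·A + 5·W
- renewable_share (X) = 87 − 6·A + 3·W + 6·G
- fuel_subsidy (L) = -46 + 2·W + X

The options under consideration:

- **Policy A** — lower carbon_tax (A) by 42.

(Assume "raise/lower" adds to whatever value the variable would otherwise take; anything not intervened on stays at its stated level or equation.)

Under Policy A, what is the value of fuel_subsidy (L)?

7460

Policy A (A − 42):
  A = 127 − 42 = 85
  W = 129
  G = 59 + 6·85 + 5·129 = 1214
  X = 87 − 6·85 + 3·129 + 6·1214 = 7248
  L = -46 + 2·129 + 7248 = 7460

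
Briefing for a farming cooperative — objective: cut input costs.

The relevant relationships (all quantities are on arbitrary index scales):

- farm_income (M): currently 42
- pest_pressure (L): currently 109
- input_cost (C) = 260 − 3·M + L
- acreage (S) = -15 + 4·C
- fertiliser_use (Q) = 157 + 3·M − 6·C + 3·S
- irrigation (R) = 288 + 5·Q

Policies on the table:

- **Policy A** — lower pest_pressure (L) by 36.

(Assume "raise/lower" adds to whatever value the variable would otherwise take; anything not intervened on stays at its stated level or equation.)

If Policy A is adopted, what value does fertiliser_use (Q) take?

1480

Policy A (L − 36):
  M = 42
  L = 109 − 36 = 73
  C = 260 − 3·42 + 73 = 207
  S = -15 + 4·207 = 813
  Q = 157 + 3·42 − 6·207 + 3·813 = 1480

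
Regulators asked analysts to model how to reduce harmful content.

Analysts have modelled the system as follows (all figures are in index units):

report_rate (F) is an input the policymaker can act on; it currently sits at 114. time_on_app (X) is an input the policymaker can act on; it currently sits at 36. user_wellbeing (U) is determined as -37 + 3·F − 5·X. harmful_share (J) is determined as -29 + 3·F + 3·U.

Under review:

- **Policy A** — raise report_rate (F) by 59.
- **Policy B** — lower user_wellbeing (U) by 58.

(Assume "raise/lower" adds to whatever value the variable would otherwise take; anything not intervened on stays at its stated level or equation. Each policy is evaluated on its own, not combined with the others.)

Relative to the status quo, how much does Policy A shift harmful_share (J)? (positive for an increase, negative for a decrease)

708

Baseline:
  F = 114
  X = 36
  U = -37 + 3·114 − 5·36 = 125
  J = -29 + 3·114 + 3·125 = 688
Policy A (F + 59):
  F = 114 + 59 = 173
  X = 36
  U = -37 + 3·173 − 5·36 = 302
  J = -29 + 3·173 + 3·302 = 1396
Change in J: 1396 − 688 = 708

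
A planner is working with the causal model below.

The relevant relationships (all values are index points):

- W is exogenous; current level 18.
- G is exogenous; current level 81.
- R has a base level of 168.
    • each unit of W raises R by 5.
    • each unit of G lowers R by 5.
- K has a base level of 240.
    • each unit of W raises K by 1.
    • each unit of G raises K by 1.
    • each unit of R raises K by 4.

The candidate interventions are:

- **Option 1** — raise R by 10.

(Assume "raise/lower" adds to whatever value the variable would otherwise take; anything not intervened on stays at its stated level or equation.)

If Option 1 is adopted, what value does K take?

Option 1 (R + 10):
  W = 18
  G = 81
  R = 168 + 5·18 − 5·81 (+10 from intervention) = -137
  K = 240 + 18 + 81 + 4·(-137) = -209

-209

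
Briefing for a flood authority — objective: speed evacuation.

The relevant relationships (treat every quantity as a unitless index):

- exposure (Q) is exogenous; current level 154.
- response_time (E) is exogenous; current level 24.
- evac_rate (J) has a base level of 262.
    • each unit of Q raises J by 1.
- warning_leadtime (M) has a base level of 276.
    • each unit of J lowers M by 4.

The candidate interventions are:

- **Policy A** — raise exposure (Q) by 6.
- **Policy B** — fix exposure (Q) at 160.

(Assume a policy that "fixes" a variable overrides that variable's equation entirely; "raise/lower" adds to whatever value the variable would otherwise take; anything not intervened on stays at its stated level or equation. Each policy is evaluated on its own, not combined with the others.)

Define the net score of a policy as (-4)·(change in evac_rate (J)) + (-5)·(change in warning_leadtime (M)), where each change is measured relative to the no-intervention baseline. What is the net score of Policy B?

96

Baseline:
  Q = 154
  J = 262 + 154 = 416
  M = 276 − 4·416 = -1388
Policy B (Q := 160):
  Q = 160
  J = 262 + 160 = 422
  M = 276 − 4·422 = -1412
ΔJ = 422 − 416 = 6; ΔM = -1412 − (-1388) = -24
Score = (-4)·6 + (-5)·(-24) = 96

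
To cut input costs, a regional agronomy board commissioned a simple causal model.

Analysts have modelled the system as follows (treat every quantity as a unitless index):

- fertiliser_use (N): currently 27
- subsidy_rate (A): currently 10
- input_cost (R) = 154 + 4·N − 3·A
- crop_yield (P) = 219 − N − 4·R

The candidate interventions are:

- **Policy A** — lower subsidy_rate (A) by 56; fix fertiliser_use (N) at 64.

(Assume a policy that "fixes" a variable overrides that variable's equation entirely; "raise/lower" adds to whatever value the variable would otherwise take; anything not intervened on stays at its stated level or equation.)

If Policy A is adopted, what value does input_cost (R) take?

548

Policy A (A − 56, N := 64):
  N = 64
  A = 10 − 56 = -46
  R = 154 + 4·64 − 3·(-46) = 548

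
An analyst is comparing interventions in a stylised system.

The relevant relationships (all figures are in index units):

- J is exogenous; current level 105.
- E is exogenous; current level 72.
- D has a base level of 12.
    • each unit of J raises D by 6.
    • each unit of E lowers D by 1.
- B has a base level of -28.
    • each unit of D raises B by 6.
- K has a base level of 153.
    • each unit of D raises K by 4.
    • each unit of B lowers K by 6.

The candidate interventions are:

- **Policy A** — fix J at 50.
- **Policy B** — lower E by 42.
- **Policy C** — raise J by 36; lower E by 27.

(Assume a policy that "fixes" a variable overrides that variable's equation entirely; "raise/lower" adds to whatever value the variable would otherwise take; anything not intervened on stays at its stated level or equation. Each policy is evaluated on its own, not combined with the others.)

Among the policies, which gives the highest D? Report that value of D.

813

Policy A (J := 50):
  J = 50
  E = 72
  D = 12 + 6·50 − 72 = 240
Policy B (E − 42):
  J = 105
  E = 72 − 42 = 30
  D = 12 + 6·105 − 30 = 612
Policy C (J + 36, E − 27):
  J = 105 + 36 = 141
  E = 72 − 27 = 45
  D = 12 + 6·141 − 45 = 813
Comparing — Policy A: D=240, Policy B: D=612, Policy C: D=813. Highest is 813 (Policy C).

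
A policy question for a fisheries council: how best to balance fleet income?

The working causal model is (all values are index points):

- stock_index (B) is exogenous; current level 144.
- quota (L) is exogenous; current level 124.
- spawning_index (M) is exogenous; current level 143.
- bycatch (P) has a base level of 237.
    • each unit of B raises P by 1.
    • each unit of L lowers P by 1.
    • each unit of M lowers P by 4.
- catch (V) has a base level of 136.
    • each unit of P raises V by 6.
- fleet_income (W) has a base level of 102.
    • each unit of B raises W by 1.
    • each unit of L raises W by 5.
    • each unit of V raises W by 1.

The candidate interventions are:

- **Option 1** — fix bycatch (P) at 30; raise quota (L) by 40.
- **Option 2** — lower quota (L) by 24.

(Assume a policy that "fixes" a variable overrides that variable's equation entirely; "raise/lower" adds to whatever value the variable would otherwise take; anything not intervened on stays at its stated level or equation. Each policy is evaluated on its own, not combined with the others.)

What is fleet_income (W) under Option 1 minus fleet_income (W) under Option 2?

Option 1 (P := 30, L + 40):
  B = 144
  L = 124 + 40 = 164
  M = 143
  P = 30
  V = 136 + 6·30 = 316
  W = 102 + 144 + 5·164 + 316 = 1382
Option 2 (L − 24):
  B = 144
  L = 124 − 24 = 100
  M = 143
  P = 237 + 144 − 100 − 4·143 = -291
  V = 136 + 6·(-291) = -1610
  W = 102 + 144 + 5·100 + (-1610) = -864
W: 1382 − (-864) = 2246

2246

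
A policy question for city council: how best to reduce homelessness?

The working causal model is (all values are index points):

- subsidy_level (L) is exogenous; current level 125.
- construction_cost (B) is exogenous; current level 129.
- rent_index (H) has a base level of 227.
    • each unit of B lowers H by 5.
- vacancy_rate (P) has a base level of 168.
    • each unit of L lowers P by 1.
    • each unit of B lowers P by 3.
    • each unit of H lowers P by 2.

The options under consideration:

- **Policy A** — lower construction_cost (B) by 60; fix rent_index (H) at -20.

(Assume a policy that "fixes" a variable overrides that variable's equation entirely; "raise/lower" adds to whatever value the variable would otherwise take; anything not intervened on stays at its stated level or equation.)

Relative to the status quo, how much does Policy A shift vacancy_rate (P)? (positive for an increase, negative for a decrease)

Baseline:
  L = 125
  B = 129
  H = 227 − 5·129 = -418
  P = 168 − 125 − 3·129 − 2·(-418) = 492
Policy A (B − 60, H := -20):
  L = 125
  B = 129 − 60 = 69
  H = -20
  P = 168 − 125 − 3·69 − 2·(-20) = -124
Change in P: -124 − 492 = -616

-616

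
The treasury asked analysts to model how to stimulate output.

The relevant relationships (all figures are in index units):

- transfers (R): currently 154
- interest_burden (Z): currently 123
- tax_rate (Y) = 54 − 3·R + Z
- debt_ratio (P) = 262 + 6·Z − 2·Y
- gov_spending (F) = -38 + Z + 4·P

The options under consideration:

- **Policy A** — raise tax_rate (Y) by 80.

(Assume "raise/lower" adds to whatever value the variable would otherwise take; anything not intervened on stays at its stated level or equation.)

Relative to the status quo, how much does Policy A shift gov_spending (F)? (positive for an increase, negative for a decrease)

Baseline:
  R = 154
  Z = 123
  Y = 54 − 3·154 + 123 = -285
  P = 262 + 6·123 − 2·(-285) = 1570
  F = -38 + 123 + 4·1570 = 6365
Policy A (Y + 80):
  R = 154
  Z = 123
  Y = 54 − 3·154 + 123 (+80 from intervention) = -205
  P = 262 + 6·123 − 2·(-205) = 1410
  F = -38 + 123 + 4·1410 = 5725
Change in F: 5725 − 6365 = -640

-640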